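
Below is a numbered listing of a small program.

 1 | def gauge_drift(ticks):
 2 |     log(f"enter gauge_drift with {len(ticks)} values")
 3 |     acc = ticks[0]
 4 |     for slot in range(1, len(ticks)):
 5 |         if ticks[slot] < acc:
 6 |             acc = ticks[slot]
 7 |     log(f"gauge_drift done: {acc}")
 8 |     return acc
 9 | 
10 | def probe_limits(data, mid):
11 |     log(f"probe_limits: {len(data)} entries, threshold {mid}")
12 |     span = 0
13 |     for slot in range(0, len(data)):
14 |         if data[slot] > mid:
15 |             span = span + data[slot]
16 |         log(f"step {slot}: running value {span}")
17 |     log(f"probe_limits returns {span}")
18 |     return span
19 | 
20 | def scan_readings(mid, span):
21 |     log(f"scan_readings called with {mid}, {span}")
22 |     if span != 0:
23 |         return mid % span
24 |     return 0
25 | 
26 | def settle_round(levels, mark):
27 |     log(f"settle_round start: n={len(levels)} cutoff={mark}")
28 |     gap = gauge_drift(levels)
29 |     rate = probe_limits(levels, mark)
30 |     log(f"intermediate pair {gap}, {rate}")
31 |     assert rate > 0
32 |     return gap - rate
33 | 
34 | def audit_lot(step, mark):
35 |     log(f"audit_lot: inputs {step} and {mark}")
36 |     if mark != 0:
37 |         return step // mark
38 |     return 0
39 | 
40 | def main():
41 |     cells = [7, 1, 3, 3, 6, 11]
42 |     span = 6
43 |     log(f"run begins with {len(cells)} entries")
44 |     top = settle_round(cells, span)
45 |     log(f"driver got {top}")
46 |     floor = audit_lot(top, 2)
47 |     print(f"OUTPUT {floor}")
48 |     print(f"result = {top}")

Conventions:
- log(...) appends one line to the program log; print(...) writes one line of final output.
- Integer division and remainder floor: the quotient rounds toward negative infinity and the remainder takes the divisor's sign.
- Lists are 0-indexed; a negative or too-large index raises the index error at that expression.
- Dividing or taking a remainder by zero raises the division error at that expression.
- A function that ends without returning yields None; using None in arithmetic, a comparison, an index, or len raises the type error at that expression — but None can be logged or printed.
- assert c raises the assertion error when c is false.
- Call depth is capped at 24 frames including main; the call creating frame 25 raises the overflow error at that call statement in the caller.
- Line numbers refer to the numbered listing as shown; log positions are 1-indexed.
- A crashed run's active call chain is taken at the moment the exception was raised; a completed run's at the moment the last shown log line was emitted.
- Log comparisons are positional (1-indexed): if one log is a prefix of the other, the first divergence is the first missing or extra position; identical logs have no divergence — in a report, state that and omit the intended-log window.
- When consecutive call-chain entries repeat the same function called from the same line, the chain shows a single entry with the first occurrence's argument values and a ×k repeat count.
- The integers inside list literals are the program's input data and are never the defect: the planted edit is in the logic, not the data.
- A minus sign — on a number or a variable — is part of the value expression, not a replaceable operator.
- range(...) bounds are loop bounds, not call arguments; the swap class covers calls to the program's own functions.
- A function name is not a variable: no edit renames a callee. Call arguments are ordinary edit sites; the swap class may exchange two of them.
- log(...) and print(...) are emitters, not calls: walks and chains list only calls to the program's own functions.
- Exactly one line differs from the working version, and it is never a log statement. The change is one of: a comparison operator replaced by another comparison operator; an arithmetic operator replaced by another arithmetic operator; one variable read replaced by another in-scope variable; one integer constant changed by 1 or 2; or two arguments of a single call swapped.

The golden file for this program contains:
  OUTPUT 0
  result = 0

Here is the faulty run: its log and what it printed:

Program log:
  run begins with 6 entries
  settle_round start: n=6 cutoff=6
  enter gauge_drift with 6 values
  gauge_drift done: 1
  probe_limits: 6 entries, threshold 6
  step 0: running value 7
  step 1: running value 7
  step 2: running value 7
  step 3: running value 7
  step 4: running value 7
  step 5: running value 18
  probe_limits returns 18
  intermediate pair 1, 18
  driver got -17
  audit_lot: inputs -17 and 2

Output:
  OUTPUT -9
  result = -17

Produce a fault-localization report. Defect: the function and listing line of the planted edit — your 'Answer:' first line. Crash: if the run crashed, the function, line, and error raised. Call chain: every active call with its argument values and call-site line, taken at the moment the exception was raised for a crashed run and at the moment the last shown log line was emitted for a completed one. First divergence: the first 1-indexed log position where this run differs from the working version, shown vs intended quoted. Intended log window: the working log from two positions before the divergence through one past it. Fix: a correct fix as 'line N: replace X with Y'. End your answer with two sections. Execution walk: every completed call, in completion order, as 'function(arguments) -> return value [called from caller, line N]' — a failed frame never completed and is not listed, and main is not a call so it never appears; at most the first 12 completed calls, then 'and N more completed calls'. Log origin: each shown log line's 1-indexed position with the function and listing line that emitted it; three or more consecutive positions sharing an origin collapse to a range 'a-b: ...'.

Answer: the defect is in settle_round at line 32.
Core observation: Log line 14 is where behavior first shows: 'driver got -17' appears instead of 'driver got 0'.
Call chain: main -> audit_lot(-17, 2) (called at line 46).
First divergence: at position 14 the run shows 'driver got -17' where the working version logs 'driver got 0'.
Intended log window:
  12: probe_limits returns 18
  13: intermediate pair 1, 18
  14: driver got 0
  15: audit_lot: inputs 0 and 2
Execution walk:
  gauge_drift([7, 1, 3, 3, 6, 11]) -> 1  [called from settle_round, line 28]
  probe_limits([7, 1, 3, 3, 6, 11], 6) -> 18  [called from settle_round, line 29]
  settle_round([7, 1, 3, 3, 6, 11], 6) -> -17  [called from main, line 44]
  audit_lot(-17, 2) -> -9  [called from main, line 46]
Log origins:
  1: from main, line 43
  2: from settle_round, line 27
  3: from gauge_drift, line 2
  4: from gauge_drift, line 7
  5: from probe_limits, line 11
  6-11: from probe_limits, line 16
  12: from probe_limits, line 17
  13: from settle_round, line 30
  14: from main, line 45
  15: from audit_lot, line 35
A correct fix: line 32: replace `-` with `//`.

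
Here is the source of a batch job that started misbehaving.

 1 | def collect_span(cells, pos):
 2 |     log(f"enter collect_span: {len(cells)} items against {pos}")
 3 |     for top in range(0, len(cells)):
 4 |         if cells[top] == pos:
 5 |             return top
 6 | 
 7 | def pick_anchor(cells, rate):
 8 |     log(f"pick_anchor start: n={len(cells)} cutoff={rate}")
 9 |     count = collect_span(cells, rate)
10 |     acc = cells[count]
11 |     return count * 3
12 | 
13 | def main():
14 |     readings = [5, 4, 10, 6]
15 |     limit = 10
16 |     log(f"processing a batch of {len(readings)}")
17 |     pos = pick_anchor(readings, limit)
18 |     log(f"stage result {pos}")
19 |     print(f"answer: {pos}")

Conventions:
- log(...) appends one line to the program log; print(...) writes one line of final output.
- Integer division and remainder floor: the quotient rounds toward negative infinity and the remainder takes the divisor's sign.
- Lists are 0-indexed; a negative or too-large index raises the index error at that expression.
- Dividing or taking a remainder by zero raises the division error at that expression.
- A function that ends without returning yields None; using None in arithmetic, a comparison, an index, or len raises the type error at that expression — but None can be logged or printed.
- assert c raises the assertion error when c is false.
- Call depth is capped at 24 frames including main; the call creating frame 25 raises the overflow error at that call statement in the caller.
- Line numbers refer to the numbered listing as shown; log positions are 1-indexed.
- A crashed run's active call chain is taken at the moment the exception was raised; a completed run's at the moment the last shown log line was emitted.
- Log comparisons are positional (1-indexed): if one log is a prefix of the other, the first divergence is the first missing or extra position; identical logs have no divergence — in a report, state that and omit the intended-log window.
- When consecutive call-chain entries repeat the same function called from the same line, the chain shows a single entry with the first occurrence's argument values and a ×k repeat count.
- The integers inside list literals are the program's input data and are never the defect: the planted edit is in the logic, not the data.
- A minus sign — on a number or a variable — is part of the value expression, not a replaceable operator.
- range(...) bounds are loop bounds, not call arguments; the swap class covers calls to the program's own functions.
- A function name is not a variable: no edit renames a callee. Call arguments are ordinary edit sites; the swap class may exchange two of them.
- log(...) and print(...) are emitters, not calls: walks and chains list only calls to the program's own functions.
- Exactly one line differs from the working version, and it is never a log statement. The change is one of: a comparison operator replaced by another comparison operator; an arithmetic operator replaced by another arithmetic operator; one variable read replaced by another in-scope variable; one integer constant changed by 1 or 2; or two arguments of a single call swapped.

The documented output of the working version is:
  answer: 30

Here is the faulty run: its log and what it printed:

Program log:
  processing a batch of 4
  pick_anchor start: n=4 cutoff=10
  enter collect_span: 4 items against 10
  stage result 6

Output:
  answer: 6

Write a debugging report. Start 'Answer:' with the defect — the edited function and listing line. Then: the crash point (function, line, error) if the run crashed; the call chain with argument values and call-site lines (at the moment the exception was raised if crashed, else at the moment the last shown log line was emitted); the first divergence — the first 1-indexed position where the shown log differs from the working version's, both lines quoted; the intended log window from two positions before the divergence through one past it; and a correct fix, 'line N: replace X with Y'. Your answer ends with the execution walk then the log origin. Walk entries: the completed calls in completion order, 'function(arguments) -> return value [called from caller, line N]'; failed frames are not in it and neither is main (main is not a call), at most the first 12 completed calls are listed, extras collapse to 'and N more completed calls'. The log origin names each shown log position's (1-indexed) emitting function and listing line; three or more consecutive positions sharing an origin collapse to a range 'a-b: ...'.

Answer: the defect is in pick_anchor at line 11.
Key fact: Everything matches until log position 4, which reads 'stage result 6' in place of 'stage result 30'.
Call chain: main.
First divergence: position 4 — the shown line 'stage result 6' should read 'stage result 30'.
Intended log window:
  2: pick_anchor start: n=4 cutoff=10
  3: enter collect_span: 4 items against 10
  4: stage result 30
Execution walk:
  collect_span([5, 4, 10, 6], 10) -> 2  [called from pick_anchor, line 9]
  pick_anchor([5, 4, 10, 6], 10) -> 6  [called from main, line 17]
Log origin:
  1: logged in main at line 16
  2: logged in pick_anchor at line 8
  3: logged in collect_span at line 2
  4: logged in main at line 18
A correct fix: line 11: replace `count` with `acc`.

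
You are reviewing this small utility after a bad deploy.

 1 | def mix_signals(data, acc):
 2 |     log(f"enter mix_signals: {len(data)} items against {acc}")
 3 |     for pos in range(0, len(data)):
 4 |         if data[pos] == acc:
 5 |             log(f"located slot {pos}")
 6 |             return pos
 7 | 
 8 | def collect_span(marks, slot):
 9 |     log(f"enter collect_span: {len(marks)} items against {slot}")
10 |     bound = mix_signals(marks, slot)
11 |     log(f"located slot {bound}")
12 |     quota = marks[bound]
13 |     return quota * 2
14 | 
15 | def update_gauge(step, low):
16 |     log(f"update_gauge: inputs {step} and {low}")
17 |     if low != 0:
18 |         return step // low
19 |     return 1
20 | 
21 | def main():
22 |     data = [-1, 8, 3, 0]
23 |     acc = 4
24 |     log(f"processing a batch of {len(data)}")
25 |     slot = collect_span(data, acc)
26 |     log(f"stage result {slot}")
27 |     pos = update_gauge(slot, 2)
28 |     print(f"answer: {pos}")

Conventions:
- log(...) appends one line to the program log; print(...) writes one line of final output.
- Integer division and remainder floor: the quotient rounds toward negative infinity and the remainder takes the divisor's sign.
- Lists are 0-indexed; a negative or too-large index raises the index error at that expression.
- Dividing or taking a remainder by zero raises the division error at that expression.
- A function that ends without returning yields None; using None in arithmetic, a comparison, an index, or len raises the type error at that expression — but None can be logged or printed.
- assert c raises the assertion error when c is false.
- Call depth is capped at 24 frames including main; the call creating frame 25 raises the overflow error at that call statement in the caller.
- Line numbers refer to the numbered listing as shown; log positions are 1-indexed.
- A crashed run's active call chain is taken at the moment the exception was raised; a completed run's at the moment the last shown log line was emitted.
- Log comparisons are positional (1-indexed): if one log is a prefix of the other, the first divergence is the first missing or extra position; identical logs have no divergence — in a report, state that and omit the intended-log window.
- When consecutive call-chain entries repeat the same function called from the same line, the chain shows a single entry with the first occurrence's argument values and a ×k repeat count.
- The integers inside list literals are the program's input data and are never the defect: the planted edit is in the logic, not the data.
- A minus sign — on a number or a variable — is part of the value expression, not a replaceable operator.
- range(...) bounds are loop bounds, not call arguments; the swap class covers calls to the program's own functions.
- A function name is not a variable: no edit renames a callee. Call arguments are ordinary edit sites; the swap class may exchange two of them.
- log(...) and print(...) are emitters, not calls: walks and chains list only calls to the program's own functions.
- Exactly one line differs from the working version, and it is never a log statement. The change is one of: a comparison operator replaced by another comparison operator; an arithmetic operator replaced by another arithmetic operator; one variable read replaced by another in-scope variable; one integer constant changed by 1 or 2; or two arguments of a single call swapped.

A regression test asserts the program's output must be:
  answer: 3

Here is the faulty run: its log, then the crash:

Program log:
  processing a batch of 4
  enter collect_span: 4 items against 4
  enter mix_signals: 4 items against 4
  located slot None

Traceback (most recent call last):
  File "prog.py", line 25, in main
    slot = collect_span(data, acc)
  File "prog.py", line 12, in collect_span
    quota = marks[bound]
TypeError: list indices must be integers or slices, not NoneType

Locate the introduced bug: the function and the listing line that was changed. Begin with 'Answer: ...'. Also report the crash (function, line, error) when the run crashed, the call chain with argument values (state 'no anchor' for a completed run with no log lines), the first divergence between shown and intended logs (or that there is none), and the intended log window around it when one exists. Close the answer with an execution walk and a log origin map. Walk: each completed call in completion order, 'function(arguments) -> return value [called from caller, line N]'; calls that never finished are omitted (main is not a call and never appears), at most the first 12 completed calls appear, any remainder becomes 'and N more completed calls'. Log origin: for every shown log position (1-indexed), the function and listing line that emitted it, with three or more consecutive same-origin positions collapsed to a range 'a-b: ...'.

Answer: the defect is in main at line 23.
Key fact: Position 2 is the first bad log line: 'enter collect_span: 4 items against 4' should read 'enter collect_span: 4 items against 3'.
Crash: collect_span, line 12, TypeError.
Call chain: main -> collect_span([-1, 8, 3, 0], 4) (called at line 25).
First divergence: position 2 — shown 'enter collect_span: 4 items against 4', intended 'enter collect_span: 4 items against 3'.
Intended log window:
  1: processing a batch of 4
  2: enter collect_span: 4 items against 3
  3: enter mix_signals: 4 items against 3
Execution walk:
  mix_signals([-1, 8, 3, 0], 4) -> None  [called from collect_span, line 10]
Log line origins:
  1 — main, line 24
  2 — collect_span, line 9
  3 — mix_signals, line 2
  4 — collect_span, line 11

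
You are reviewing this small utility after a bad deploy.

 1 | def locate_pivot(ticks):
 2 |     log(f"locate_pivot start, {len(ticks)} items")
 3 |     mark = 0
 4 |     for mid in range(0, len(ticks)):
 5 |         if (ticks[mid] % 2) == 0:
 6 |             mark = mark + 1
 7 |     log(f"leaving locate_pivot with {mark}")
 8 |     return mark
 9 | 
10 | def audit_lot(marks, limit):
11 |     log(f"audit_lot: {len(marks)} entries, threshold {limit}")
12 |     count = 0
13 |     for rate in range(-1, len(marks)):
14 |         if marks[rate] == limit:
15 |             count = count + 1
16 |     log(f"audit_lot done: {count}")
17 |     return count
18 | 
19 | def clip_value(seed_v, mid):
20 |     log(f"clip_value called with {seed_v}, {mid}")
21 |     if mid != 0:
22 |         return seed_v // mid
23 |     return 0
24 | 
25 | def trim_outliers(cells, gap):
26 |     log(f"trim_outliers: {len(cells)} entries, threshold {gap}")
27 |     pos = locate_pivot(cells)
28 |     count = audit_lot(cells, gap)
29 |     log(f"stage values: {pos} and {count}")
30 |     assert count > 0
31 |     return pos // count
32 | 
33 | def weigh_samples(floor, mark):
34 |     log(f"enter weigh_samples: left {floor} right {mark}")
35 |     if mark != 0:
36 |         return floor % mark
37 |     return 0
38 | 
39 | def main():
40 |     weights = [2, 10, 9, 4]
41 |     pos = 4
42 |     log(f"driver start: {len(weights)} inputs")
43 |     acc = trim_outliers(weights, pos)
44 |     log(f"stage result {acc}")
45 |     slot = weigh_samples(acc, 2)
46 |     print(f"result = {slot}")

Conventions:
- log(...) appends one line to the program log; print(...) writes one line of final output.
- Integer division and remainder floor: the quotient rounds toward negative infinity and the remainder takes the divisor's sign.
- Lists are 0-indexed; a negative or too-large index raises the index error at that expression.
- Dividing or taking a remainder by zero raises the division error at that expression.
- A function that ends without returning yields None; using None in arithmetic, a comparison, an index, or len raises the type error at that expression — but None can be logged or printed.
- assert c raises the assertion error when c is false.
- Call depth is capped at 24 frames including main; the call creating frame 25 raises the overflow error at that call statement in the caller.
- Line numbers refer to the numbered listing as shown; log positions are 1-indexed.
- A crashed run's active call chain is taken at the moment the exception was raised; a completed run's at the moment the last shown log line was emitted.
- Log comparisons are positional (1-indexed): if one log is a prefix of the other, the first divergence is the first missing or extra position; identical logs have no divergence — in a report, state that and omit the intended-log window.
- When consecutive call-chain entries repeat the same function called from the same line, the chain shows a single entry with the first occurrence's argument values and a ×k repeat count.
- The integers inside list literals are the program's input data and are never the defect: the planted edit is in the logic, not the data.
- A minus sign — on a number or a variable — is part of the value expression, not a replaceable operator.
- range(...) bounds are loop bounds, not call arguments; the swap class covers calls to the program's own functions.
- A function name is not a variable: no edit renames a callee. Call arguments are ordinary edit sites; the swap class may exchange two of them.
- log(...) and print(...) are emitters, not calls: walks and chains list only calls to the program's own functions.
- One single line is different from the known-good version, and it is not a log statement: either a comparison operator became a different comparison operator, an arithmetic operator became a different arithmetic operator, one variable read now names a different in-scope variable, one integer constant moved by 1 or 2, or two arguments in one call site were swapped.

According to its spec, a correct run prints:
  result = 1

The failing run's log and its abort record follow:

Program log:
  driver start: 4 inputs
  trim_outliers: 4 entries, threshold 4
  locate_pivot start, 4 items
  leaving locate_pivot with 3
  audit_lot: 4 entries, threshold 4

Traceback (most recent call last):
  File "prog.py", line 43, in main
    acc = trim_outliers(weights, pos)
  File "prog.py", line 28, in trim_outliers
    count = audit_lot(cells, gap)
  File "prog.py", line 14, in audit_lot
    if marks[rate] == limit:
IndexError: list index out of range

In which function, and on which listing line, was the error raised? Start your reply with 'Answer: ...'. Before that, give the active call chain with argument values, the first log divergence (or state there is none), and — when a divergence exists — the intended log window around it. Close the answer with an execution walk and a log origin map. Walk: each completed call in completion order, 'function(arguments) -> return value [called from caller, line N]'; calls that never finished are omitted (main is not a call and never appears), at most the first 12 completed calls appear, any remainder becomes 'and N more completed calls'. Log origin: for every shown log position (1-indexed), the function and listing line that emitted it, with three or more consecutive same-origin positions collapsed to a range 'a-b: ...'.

Answer: the error was raised in audit_lot, line 14.
The tell: The shown log is a 5-line prefix of the intended one, whose next entry is 'audit_lot done: 1'.
Call chain: main -> trim_outliers([2, 10, 9, 4], 4) (called at line 43) -> audit_lot([2, 10, 9, 4], 4) (called at line 28).
First divergence: position 6 (shown log ended at 5 lines; the working version continues: 'audit_lot done: 1').
Intended log window:
  4: leaving locate_pivot with 3
  5: audit_lot: 4 entries, threshold 4
  6: audit_lot done: 1
  7: stage values: 3 and 1
Execution walk:
  locate_pivot([2, 10, 9, 4]) -> 3  [called from trim_outliers, line 27]
Origin of each log line:
  1 — main, line 42
  2 — trim_outliers, line 26
  3 — locate_pivot, line 2
  4 — locate_pivot, line 7
  5 — audit_lot, line 11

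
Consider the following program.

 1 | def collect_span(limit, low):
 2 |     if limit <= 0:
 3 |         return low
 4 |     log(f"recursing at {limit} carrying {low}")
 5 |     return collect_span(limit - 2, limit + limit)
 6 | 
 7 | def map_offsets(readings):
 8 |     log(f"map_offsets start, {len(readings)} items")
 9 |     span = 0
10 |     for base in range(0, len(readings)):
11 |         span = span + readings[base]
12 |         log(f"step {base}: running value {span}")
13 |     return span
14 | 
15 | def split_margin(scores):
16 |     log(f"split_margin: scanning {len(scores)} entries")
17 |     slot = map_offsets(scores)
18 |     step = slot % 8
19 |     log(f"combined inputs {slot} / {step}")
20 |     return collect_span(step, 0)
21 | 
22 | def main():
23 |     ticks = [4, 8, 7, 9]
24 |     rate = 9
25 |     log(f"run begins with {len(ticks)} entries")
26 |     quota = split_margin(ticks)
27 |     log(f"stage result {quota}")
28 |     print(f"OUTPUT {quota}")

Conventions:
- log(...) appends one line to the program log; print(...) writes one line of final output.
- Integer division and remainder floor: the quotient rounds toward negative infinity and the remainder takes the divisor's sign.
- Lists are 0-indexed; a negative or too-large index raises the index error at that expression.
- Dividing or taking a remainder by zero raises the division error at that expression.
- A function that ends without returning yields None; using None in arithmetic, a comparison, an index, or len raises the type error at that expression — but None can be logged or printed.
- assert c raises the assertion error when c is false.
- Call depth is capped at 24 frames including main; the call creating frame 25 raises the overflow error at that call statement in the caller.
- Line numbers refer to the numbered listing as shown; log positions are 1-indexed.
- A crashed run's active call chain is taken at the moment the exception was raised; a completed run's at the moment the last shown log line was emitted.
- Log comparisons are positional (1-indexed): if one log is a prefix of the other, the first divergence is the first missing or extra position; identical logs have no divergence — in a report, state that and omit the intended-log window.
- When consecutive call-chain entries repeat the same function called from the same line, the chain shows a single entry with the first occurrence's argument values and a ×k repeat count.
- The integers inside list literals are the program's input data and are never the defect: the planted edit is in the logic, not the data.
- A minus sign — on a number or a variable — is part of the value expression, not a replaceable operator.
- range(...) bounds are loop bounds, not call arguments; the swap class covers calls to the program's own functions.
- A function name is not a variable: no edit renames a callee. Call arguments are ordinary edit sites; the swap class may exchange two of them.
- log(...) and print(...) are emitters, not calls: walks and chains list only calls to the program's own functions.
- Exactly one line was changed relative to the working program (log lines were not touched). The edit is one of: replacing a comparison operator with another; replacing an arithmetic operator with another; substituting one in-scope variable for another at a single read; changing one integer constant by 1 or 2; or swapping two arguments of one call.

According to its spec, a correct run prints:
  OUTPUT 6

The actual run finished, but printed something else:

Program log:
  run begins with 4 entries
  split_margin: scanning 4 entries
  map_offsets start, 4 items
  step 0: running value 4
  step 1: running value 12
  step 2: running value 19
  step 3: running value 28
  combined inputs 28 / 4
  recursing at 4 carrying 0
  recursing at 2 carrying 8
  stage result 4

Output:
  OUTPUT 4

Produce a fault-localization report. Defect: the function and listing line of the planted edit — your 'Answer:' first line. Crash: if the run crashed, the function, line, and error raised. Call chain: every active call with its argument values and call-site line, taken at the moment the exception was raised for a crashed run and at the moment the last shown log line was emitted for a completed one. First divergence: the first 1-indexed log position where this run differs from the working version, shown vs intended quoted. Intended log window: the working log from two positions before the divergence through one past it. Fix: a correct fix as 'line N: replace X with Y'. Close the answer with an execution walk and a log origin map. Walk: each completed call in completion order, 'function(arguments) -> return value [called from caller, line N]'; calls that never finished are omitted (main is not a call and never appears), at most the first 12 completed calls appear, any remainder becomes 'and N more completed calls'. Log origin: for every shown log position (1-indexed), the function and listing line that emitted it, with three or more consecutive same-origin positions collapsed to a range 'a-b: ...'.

Answer: the defect is in collect_span at line 5.
Key fact: Log line 10 is where behavior first shows: 'recursing at 2 carrying 8' appears instead of 'recursing at 2 carrying 4'.
Call chain: main.
First divergence: position 10 — shown 'recursing at 2 carrying 8', intended 'recursing at 2 carrying 4'.
Intended log window:
  8: combined inputs 28 / 4
  9: recursing at 4 carrying 0
  10: recursing at 2 carrying 4
  11: stage result 6
Execution walk:
  map_offsets([4, 8, 7, 9]) -> 28  [called from split_margin, line 17]
  collect_span(0, 4) -> 4  [called from collect_span, line 5]
  collect_span(2, 8) -> 4  [called from collect_span, line 5]
  collect_span(4, 0) -> 4  [called from split_margin, line 20]
  split_margin([4, 8, 7, 9]) -> 4  [called from main, line 26]
Log origin:
  1: emitted by main (line 25)
  2: emitted by split_margin (line 16)
  3: emitted by map_offsets (line 8)
  4-7: emitted by map_offsets (line 12)
  8: emitted by split_margin (line 19)
  9: emitted by collect_span (line 4)
  10: emitted by collect_span (line 4)
  11: emitted by main (line 27)
A correct fix: line 5: replace `limit + limit` with `low + limit`.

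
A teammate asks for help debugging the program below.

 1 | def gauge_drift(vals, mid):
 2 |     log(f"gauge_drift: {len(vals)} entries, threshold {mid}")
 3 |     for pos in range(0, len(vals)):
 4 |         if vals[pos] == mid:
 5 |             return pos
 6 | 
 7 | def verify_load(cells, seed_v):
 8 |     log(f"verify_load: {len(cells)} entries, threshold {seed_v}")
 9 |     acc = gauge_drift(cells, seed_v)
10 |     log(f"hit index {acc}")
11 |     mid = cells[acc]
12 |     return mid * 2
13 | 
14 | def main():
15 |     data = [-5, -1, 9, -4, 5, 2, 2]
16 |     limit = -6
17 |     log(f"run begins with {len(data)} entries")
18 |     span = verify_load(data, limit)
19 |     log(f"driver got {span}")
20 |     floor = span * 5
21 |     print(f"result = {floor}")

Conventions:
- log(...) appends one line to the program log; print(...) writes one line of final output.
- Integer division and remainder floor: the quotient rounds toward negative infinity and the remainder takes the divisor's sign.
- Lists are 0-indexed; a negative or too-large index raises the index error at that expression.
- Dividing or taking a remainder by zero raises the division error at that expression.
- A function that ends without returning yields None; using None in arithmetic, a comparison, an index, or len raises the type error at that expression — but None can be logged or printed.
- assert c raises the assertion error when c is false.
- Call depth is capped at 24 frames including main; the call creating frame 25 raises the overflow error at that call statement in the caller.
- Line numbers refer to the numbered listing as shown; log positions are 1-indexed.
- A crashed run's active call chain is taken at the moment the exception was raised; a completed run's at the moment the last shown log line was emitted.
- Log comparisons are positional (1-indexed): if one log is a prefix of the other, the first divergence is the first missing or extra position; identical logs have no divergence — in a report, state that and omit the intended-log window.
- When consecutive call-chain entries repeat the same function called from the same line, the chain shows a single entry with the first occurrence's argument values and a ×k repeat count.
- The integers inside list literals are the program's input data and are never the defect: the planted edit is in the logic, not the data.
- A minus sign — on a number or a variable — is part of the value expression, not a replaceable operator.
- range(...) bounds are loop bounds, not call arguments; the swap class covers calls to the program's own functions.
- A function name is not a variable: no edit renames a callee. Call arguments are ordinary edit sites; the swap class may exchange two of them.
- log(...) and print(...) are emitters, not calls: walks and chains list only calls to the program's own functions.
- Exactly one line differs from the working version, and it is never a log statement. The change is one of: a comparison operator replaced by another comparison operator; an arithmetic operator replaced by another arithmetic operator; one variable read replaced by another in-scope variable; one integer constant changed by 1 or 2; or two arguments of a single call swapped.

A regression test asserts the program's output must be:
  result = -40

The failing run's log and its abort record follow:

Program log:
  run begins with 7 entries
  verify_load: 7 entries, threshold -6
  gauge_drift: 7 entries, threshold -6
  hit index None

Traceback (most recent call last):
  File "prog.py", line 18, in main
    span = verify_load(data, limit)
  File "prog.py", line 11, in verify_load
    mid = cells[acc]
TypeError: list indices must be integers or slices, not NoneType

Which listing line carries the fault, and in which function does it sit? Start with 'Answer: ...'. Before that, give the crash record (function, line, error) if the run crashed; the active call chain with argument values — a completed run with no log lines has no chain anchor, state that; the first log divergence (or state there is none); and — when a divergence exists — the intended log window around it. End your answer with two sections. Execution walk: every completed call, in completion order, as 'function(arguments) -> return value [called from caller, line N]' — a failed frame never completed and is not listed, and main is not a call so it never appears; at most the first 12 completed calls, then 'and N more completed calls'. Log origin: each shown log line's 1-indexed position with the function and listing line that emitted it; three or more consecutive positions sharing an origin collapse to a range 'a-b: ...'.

Answer: the defect is in main at line 16.
The tell: Log line 2 is where behavior first shows: 'verify_load: 7 entries, threshold -6' appears instead of 'verify_load: 7 entries, threshold -4'.
Crash: verify_load, line 11, TypeError.
Call chain: main -> verify_load([-5, -1, 9, -4, 5, 2, 2], -6) (called at line 18).
First divergence: at position 2 the run shows 'verify_load: 7 entries, threshold -6' where the working version logs 'verify_load: 7 entries, threshold -4'.
Intended log window:
  1: run begins with 7 entries
  2: verify_load: 7 entries, threshold -4
  3: gauge_drift: 7 entries, threshold -4
Execution walk:
  gauge_drift([-5, -1, 9, -4, 5, 2, 2], -6) -> None  [called from verify_load, line 9]
Log origins:
  1: from main, line 17
  2: from verify_load, line 8
  3: from gauge_drift, line 2
  4: from verify_load, line 10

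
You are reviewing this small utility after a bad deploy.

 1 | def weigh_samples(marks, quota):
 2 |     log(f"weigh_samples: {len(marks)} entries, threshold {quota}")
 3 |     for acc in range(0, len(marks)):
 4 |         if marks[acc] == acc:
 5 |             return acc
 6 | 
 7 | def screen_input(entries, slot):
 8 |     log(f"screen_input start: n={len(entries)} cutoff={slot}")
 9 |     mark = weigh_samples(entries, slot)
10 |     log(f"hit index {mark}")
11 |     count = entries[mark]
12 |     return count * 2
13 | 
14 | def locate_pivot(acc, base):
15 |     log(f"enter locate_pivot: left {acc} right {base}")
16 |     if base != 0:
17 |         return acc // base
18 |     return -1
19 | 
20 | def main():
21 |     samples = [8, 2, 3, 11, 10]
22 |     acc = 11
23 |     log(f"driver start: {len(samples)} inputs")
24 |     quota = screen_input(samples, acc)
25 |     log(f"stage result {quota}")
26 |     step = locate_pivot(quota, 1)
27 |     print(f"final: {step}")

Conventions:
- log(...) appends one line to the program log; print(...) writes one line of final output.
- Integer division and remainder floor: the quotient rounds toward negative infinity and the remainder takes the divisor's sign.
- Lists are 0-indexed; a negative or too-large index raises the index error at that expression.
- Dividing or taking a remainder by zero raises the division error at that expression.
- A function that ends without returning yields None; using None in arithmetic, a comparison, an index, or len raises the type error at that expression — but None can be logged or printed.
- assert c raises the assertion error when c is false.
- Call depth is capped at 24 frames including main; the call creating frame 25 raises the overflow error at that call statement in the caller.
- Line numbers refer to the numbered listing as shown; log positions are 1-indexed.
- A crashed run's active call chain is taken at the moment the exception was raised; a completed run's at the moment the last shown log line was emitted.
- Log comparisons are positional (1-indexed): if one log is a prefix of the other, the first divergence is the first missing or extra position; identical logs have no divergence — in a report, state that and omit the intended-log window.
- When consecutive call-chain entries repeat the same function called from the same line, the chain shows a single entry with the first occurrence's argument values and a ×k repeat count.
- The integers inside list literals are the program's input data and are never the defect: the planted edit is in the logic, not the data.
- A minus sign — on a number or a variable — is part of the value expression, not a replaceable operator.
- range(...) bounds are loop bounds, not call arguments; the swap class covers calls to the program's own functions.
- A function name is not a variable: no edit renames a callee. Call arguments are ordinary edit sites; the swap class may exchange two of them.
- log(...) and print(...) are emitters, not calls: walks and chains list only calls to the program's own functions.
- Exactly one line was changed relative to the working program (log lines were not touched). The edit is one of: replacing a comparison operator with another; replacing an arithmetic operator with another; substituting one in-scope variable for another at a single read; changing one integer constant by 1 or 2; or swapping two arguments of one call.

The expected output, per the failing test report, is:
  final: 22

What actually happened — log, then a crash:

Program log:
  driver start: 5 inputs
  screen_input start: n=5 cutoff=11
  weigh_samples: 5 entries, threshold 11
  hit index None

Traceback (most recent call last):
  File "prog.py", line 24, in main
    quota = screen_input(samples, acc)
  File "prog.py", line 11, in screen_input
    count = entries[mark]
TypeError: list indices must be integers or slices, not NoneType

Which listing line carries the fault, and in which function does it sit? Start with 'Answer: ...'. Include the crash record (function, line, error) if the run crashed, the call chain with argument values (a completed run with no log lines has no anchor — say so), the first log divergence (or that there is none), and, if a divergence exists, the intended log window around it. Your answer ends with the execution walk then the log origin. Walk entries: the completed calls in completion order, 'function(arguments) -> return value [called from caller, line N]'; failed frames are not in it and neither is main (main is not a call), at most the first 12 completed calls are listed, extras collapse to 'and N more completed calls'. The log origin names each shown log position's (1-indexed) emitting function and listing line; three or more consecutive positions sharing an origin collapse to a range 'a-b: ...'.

Answer: the defect is in weigh_samples at line 4.
Key fact: Position 4 is the first bad log line: 'hit index None' should read 'hit index 3'.
Crash: screen_input, line 11, TypeError.
Call chain: main -> screen_input([8, 2, 3, 11, 10], 11) (called at line 24).
First divergence: at position 4 the run shows 'hit index None' where the working version logs 'hit index 3'.
Intended log window:
  2: screen_input start: n=5 cutoff=11
  3: weigh_samples: 5 entries, threshold 11
  4: hit index 3
  5: stage result 22
Execution walk:
  weigh_samples([8, 2, 3, 11, 10], 11) -> None  [called from screen_input, line 9]
Log line origins:
  1 — main, line 23
  2 — screen_input, line 8
  3 — weigh_samples, line 2
  4 — screen_input, line 10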